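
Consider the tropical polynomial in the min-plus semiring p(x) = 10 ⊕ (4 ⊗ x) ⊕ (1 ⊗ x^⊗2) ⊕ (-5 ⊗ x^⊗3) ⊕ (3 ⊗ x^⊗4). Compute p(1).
p(1) = -2

A tropical monomial a ⊗ x^⊗i evaluates to a + i · x. Evaluating each term at x = 1:
  Term 0 contributes 10 + 0 · 1 = 10
  Term 1 contributes 4 + 1 · 1 = 5
  Term 2 contributes 1 + 2 · 1 = 3
  Term 3 contributes -5 + 3 · 1 = -2
  Term 4 contributes 3 + 4 · 1 = 7
p(1) = ⊕ of these = min[10, 5, 3, -2, 7] = -2.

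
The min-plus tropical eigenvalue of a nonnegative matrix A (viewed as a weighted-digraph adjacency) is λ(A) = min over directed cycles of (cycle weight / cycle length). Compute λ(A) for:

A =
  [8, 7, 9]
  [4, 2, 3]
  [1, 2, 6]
λ(A) = 2

Enumerate directed cycles and compute their means (weight / length). Sample:
  cycle 0 → 0: weight = 8, length = 1, mean = 8/1 ≈ 8.000
  cycle 1 → 1: weight = 2, length = 1, mean = 2/1 ≈ 2.000
  cycle 2 → 2: weight = 6, length = 1, mean = 6/1 ≈ 6.000
  cycle 0 → 1 → 0: weight = 11, length = 2, mean = 11/2 ≈ 5.500
  cycle 0 → 2 → 0: weight = 10, length = 2, mean = 10/2 ≈ 5.000
  cycle 1 → 0 → 1: weight = 11, length = 2, mean = 11/2 ≈ 5.500
Minimum mean = 2.000, attained e.g. along the cycle 1 → 1 with weight 2 and length 1. So λ(A) = 2/1 = 2.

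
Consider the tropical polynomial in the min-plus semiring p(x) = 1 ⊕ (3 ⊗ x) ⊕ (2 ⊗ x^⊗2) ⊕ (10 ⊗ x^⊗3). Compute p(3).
p(3) = 1

A tropical monomial a ⊗ x^⊗i evaluates to a + i · x. Evaluating each term at x = 3:
  Term 0 contributes 1 + 0 · 3 = 1
  Term 1 contributes 3 + 1 · 3 = 6
  Term 2 contributes 2 + 2 · 3 = 8
  Term 3 contributes 10 + 3 · 3 = 19
p(3) = ⊕ of these = min[1, 6, 8, 19] = 1.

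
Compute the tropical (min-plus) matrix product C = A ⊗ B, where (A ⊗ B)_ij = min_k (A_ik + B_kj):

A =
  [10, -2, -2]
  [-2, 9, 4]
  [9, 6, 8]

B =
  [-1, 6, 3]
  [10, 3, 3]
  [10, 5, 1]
A ⊗ B =
  [8, 1, -1]
  [-3, 4, 1]
  [8, 9, 9]

Apply the min-plus product entry-by-entry:
  C[0][0] = min over k of (A[0][0] + B[0][0] = 10 + -1 = 9, A[0][1] + B[1][0] = -2 + 10 = 8, A[0][2] + B[2][0] = -2 + 10 = 8) = 8 (attained at k = 1)
  C[0][1] = min over k of (A[0][0] + B[0][1] = 10 + 6 = 16, A[0][1] + B[1][1] = -2 + 3 = 1, A[0][2] + B[2][1] = -2 + 5 = 3) = 1 (attained at k = 1)
  C[0][2] = min over k of (A[0][0] + B[0][2] = 10 + 3 = 13, A[0][1] + B[1][2] = -2 + 3 = 1, A[0][2] + B[2][2] = -2 + 1 = -1) = -1 (attained at k = 2)
  C[1][0] = min over k of (A[1][0] + B[0][0] = -2 + -1 = -3, A[1][1] + B[1][0] = 9 + 10 = 19, A[1][2] + B[2][0] = 4 + 10 = 14) = -3 (attained at k = 0)
  C[1][1] = min over k of (A[1][0] + B[0][1] = -2 + 6 = 4, A[1][1] + B[1][1] = 9 + 3 = 12, A[1][2] + B[2][1] = 4 + 5 = 9) = 4 (attained at k = 0)
  C[1][2] = min over k of (A[1][0] + B[0][2] = -2 + 3 = 1, A[1][1] + B[1][2] = 9 + 3 = 12, A[1][2] + B[2][2] = 4 + 1 = 5) = 1 (attained at k = 0)
  C[2][0] = min over k of (A[2][0] + B[0][0] = 9 + -1 = 8, A[2][1] + B[1][0] = 6 + 10 = 16, A[2][2] + B[2][0] = 8 + 10 = 18) = 8 (attained at k = 0)
  C[2][1] = min over k of (A[2][0] + B[0][1] = 9 + 6 = 15, A[2][1] + B[1][1] = 6 + 3 = 9, A[2][2] + B[2][1] = 8 + 5 = 13) = 9 (attained at k = 1)
  C[2][2] = min over k of (A[2][0] + B[0][2] = 9 + 3 = 12, A[2][1] + B[1][2] = 6 + 3 = 9, A[2][2] + B[2][2] = 8 + 1 = 9) = 9 (attained at k = 1)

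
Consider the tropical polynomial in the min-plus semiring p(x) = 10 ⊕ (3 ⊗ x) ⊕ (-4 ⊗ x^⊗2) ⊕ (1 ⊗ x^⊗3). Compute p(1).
p(1) = -2

A tropical monomial a ⊗ x^⊗i evaluates to a + i · x. Evaluating each term at x = 1:
  Term 0 contributes 10 + 0 · 1 = 10
  Term 1 contributes 3 + 1 · 1 = 4
  Term 2 contributes -4 + 2 · 1 = -2
  Term 3 contributes 1 + 3 · 1 = 4
p(1) = ⊕ of these = min[10, 4, -2, 4] = -2.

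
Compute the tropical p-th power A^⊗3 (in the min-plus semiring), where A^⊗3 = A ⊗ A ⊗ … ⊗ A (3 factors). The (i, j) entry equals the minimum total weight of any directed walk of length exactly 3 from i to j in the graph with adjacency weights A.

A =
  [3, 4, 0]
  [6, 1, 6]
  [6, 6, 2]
A^⊗3 =
  [8, 6, 4]
  [8, 3, 7]
  [10, 8, 6]

Each entry (A^⊗3)_ij equals the minimum over all length-3 walks i = v_0 → v_1 → … → v_3 = j of Σ_t A[v_t][v_{t+1}]. For example, for (i, j) = (0, 2) we minimise over 9 possible intermediate vertex sequences; the minimum is 4, attained along the walk 0 → 2 → 2 → 2.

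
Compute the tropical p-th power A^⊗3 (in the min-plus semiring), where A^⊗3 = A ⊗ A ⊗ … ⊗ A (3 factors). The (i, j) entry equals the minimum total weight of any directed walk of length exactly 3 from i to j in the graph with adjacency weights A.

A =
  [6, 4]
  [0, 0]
A^⊗3 =
  [4, 4]
  [0, 0]

Each entry (A^⊗3)_ij equals the minimum over all length-3 walks i = v_0 → v_1 → … → v_3 = j of Σ_t A[v_t][v_{t+1}]. For example, for (i, j) = (0, 1) we minimise over 4 possible intermediate vertex sequences; the minimum is 4, attained along the walk 0 → 1 → 1 → 1.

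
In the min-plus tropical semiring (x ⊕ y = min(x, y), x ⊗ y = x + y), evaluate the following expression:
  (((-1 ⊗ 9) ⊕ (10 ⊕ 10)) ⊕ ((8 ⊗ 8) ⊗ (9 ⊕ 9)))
(((-1 ⊗ 9) ⊕ (10 ⊕ 10)) ⊕ ((8 ⊗ 8) ⊗ (9 ⊕ 9))) = 8

Expand innermost to outermost. Recall ⊕ takes the minimum of its arguments and ⊗ takes their sum. Working out the expression (((-1 ⊗ 9) ⊕ (10 ⊕ 10)) ⊕ ((8 ⊗ 8) ⊗ (9 ⊕ 9))) gives 8.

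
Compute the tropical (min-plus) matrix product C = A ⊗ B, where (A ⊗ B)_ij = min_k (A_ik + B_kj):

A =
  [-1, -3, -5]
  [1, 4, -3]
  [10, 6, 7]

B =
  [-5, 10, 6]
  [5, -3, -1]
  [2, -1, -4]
A ⊗ B =
  [-6, -6, -9]
  [-4, -4, -7]
  [5, 3, 3]

Apply the min-plus product entry-by-entry:
  C[0][0] = min over k of (A[0][0] + B[0][0] = -1 + -5 = -6, A[0][1] + B[1][0] = -3 + 5 = 2, A[0][2] + B[2][0] = -5 + 2 = -3) = -6 (attained at k = 0)
  C[0][1] = min over k of (A[0][0] + B[0][1] = -1 + 10 = 9, A[0][1] + B[1][1] = -3 + -3 = -6, A[0][2] + B[2][1] = -5 + -1 = -6) = -6 (attained at k = 1)
  C[0][2] = min over k of (A[0][0] + B[0][2] = -1 + 6 = 5, A[0][1] + B[1][2] = -3 + -1 = -4, A[0][2] + B[2][2] = -5 + -4 = -9) = -9 (attained at k = 2)
  C[1][0] = min over k of (A[1][0] + B[0][0] = 1 + -5 = -4, A[1][1] + B[1][0] = 4 + 5 = 9, A[1][2] + B[2][0] = -3 + 2 = -1) = -4 (attained at k = 0)
  C[1][1] = min over k of (A[1][0] + B[0][1] = 1 + 10 = 11, A[1][1] + B[1][1] = 4 + -3 = 1, A[1][2] + B[2][1] = -3 + -1 = -4) = -4 (attained at k = 2)
  C[1][2] = min over k of (A[1][0] + B[0][2] = 1 + 6 = 7, A[1][1] + B[1][2] = 4 + -1 = 3, A[1][2] + B[2][2] = -3 + -4 = -7) = -7 (attained at k = 2)
  C[2][0] = min over k of (A[2][0] + B[0][0] = 10 + -5 = 5, A[2][1] + B[1][0] = 6 + 5 = 11, A[2][2] + B[2][0] = 7 + 2 = 9) = 5 (attained at k = 0)
  C[2][1] = min over k of (A[2][0] + B[0][1] = 10 + 10 = 20, A[2][1] + B[1][1] = 6 + -3 = 3, A[2][2] + B[2][1] = 7 + -1 = 6) = 3 (attained at k = 1)
  C[2][2] = min over k of (A[2][0] + B[0][2] = 10 + 6 = 16, A[2][1] + B[1][2] = 6 + -1 = 5, A[2][2] + B[2][2] = 7 + -4 = 3) = 3 (attained at k = 2)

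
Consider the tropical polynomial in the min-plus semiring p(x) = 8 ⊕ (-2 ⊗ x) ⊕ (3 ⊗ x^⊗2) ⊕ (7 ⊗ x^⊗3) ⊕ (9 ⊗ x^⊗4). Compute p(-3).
p(-3) = -5

A tropical monomial a ⊗ x^⊗i evaluates to a + i · x. Evaluating each term at x = -3:
  Term 0 contributes 8 + 0 · -3 = 8
  Term 1 contributes -2 + 1 · -3 = -5
  Term 2 contributes 3 + 2 · -3 = -3
  Term 3 contributes 7 + 3 · -3 = -2
  Term 4 contributes 9 + 4 · -3 = -3
p(-3) = ⊕ of these = min[8, -5, -3, -2, -3] = -5.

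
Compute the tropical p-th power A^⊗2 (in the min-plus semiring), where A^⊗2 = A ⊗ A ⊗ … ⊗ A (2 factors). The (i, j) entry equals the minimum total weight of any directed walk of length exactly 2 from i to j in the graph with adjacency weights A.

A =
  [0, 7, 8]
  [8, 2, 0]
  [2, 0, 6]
A^⊗2 =
  [0, 7, 7]
  [2, 0, 2]
  [2, 2, 0]

Each entry (A^⊗2)_ij equals the minimum over all length-2 walks i = v_0 → v_1 → … → v_2 = j of Σ_t A[v_t][v_{t+1}]. For example, for (i, j) = (0, 2) we minimise over 3 possible intermediate vertex sequences; the minimum is 7, attained along the walk 0 → 1 → 2.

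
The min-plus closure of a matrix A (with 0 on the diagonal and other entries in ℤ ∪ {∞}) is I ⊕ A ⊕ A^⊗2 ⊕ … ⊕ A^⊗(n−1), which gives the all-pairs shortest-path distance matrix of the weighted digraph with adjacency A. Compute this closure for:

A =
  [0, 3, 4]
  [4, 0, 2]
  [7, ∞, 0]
Closure =
  [0, 3, 4]
  [4, 0, 2]
  [7, 10, 0]

This is the Floyd-Warshall all-pairs shortest-path computation. For each intermediate vertex k = 0, 1, …, 2, update dist[i][j] ← min(dist[i][j], dist[i][k] + dist[k][j]). The final matrix gives, for each (i, j), the minimum total weight of any directed path from i to j (possibly empty when i = j).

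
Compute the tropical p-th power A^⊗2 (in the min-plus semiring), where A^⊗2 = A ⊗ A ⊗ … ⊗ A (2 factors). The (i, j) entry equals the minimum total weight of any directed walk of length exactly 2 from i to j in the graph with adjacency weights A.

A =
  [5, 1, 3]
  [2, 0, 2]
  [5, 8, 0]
A^⊗2 =
  [3, 1, 3]
  [2, 0, 2]
  [5, 6, 0]

Each entry (A^⊗2)_ij equals the minimum over all length-2 walks i = v_0 → v_1 → … → v_2 = j of Σ_t A[v_t][v_{t+1}]. For example, for (i, j) = (0, 2) we minimise over 3 possible intermediate vertex sequences; the minimum is 3, attained along the walk 0 → 1 → 2.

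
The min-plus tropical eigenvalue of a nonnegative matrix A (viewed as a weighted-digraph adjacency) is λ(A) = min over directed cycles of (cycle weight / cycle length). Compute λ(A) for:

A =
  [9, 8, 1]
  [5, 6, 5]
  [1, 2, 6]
λ(A) = 1

Enumerate directed cycles and compute their means (weight / length). Sample:
  cycle 0 → 0: weight = 9, length = 1, mean = 9/1 ≈ 9.000
  cycle 1 → 1: weight = 6, length = 1, mean = 6/1 ≈ 6.000
  cycle 2 → 2: weight = 6, length = 1, mean = 6/1 ≈ 6.000
  cycle 0 → 1 → 0: weight = 13, length = 2, mean = 13/2 ≈ 6.500
  cycle 0 → 2 → 0: weight = 2, length = 2, mean = 2/2 ≈ 1.000
  cycle 1 → 0 → 1: weight = 13, length = 2, mean = 13/2 ≈ 6.500
Minimum mean = 1.000, attained e.g. along the cycle 0 → 2 → 0 with weight 2 and length 2. So λ(A) = 2/2 = 1.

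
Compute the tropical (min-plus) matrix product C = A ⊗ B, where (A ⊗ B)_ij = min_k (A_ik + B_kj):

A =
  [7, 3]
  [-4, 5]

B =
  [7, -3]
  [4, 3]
A ⊗ B =
  [7, 4]
  [3, -7]

Apply the min-plus product entry-by-entry:
  C[0][0] = min over k of (A[0][0] + B[0][0] = 7 + 7 = 14, A[0][1] + B[1][0] = 3 + 4 = 7) = 7 (attained at k = 1)
  C[0][1] = min over k of (A[0][0] + B[0][1] = 7 + -3 = 4, A[0][1] + B[1][1] = 3 + 3 = 6) = 4 (attained at k = 0)
  C[1][0] = min over k of (A[1][0] + B[0][0] = -4 + 7 = 3, A[1][1] + B[1][0] = 5 + 4 = 9) = 3 (attained at k = 0)
  C[1][1] = min over k of (A[1][0] + B[0][1] = -4 + -3 = -7, A[1][1] + B[1][1] = 5 + 3 = 8) = -7 (attained at k = 0)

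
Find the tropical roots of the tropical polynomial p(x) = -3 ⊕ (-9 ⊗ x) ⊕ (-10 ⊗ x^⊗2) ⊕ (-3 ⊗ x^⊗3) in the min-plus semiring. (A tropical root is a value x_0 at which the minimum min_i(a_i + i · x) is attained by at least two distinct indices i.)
Roots: {-7, 1, 6}

Each tropical root is a break point of the lower envelope of the lines y = a_i + i · x (there are 4 lines, with slopes 0, 1, ..., 3). Only the lines that attain the minimum somewhere contribute to roots; other lines are dominated. Here the surviving (envelope) indices are i = 3, i = 2, i = 1, i = 0.
Intersections between consecutive envelope lines give the roots: for adjacent envelope indices i < j the intersection is x = (a_i − a_j) / (j − i). Reading off the sorted break points: {-7, 1, 6}.
Verification: at each break x_0, at least two indices attain the minimum of min_i(a_i + i · x_0).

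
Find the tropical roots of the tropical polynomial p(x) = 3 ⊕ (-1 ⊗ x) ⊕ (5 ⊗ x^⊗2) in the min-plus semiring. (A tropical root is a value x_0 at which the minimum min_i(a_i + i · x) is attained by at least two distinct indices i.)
Roots: {-6, 4}

Each tropical root is a break point of the lower envelope of the lines y = a_i + i · x (there are 3 lines, with slopes 0, 1, ..., 2). Only the lines that attain the minimum somewhere contribute to roots; other lines are dominated. Here the surviving (envelope) indices are i = 2, i = 1, i = 0.
Intersections between consecutive envelope lines give the roots: for adjacent envelope indices i < j the intersection is x = (a_i − a_j) / (j − i). Reading off the sorted break points: {-6, 4}.
Verification: at each break x_0, at least two indices attain the minimum of min_i(a_i + i · x_0).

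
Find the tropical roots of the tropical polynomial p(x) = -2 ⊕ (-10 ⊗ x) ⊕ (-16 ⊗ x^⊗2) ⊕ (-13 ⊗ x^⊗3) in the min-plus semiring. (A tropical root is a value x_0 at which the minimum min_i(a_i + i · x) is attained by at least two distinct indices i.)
Roots: {-3, 6, 8}

Each tropical root is a break point of the lower envelope of the lines y = a_i + i · x (there are 4 lines, with slopes 0, 1, ..., 3). Only the lines that attain the minimum somewhere contribute to roots; other lines are dominated. Here the surviving (envelope) indices are i = 3, i = 2, i = 1, i = 0.
Intersections between consecutive envelope lines give the roots: for adjacent envelope indices i < j the intersection is x = (a_i − a_j) / (j − i). Reading off the sorted break points: {-3, 6, 8}.
Verification: at each break x_0, at least two indices attain the minimum of min_i(a_i + i · x_0).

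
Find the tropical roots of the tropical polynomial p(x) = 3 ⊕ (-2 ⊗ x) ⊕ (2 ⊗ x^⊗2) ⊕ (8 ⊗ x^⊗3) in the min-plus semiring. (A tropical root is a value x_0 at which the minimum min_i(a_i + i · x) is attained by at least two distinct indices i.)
Roots: {-6, -4, 5}

Each tropical root is a break point of the lower envelope of the lines y = a_i + i · x (there are 4 lines, with slopes 0, 1, ..., 3). Only the lines that attain the minimum somewhere contribute to roots; other lines are dominated. Here the surviving (envelope) indices are i = 3, i = 2, i = 1, i = 0.
Intersections between consecutive envelope lines give the roots: for adjacent envelope indices i < j the intersection is x = (a_i − a_j) / (j − i). Reading off the sorted break points: {-6, -4, 5}.
Verification: at each break x_0, at least two indices attain the minimum of min_i(a_i + i · x_0).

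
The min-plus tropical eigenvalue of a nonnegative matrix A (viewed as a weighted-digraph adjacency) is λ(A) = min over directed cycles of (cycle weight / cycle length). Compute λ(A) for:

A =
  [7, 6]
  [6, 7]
λ(A) = 6

Enumerate directed cycles and compute their means (weight / length). Sample:
  cycle 0 → 0: weight = 7, length = 1, mean = 7/1 ≈ 7.000
  cycle 1 → 1: weight = 7, length = 1, mean = 7/1 ≈ 7.000
  cycle 0 → 1 → 0: weight = 12, length = 2, mean = 12/2 ≈ 6.000
  cycle 1 → 0 → 1: weight = 12, length = 2, mean = 12/2 ≈ 6.000
Minimum mean = 6.000, attained e.g. along the cycle 0 → 1 → 0 with weight 12 and length 2. So λ(A) = 12/2 = 6.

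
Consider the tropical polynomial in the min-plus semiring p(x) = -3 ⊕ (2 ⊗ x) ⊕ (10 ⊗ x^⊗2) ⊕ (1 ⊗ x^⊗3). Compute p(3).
p(3) = -3

A tropical monomial a ⊗ x^⊗i evaluates to a + i · x. Evaluating each term at x = 3:
  Term 0 contributes -3 + 0 · 3 = -3
  Term 1 contributes 2 + 1 · 3 = 5
  Term 2 contributes 10 + 2 · 3 = 16
  Term 3 contributes 1 + 3 · 3 = 10
p(3) = ⊕ of these = min[-3, 5, 16, 10] = -3.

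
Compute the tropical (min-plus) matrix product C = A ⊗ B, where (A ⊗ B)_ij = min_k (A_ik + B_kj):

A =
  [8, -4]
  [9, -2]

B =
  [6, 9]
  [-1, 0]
A ⊗ B =
  [-5, -4]
  [-3, -2]

Apply the min-plus product entry-by-entry:
  C[0][0] = min over k of (A[0][0] + B[0][0] = 8 + 6 = 14, A[0][1] + B[1][0] = -4 + -1 = -5) = -5 (attained at k = 1)
  C[0][1] = min over k of (A[0][0] + B[0][1] = 8 + 9 = 17, A[0][1] + B[1][1] = -4 + 0 = -4) = -4 (attained at k = 1)
  C[1][0] = min over k of (A[1][0] + B[0][0] = 9 + 6 = 15, A[1][1] + B[1][0] = -2 + -1 = -3) = -3 (attained at k = 1)
  C[1][1] = min over k of (A[1][0] + B[0][1] = 9 + 9 = 18, A[1][1] + B[1][1] = -2 + 0 = -2) = -2 (attained at k = 1)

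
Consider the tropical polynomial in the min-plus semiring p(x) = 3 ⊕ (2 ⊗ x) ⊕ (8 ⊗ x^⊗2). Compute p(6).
p(6) = 3

A tropical monomial a ⊗ x^⊗i evaluates to a + i · x. Evaluating each term at x = 6:
  Term 0 contributes 3 + 0 · 6 = 3
  Term 1 contributes 2 + 1 · 6 = 8
  Term 2 contributes 8 + 2 · 6 = 20
p(6) = ⊕ of these = min[3, 8, 20] = 3.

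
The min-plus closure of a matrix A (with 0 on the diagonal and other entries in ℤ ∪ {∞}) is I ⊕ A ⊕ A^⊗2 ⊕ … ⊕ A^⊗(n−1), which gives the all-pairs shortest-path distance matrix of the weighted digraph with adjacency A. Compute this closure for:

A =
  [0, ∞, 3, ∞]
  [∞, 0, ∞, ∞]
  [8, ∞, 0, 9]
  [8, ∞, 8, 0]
Closure =
  [0, ∞, 3, 12]
  [∞, 0, ∞, ∞]
  [8, ∞, 0, 9]
  [8, ∞, 8, 0]

This is the Floyd-Warshall all-pairs shortest-path computation. For each intermediate vertex k = 0, 1, …, 3, update dist[i][j] ← min(dist[i][j], dist[i][k] + dist[k][j]). The final matrix gives, for each (i, j), the minimum total weight of any directed path from i to j (possibly empty when i = j).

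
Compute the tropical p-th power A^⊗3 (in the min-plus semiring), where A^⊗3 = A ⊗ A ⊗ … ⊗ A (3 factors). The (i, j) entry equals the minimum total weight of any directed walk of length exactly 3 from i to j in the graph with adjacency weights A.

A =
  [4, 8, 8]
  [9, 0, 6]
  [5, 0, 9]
A^⊗3 =
  [12, 8, 14]
  [9, 0, 6]
  [9, 0, 6]

Each entry (A^⊗3)_ij equals the minimum over all length-3 walks i = v_0 → v_1 → … → v_3 = j of Σ_t A[v_t][v_{t+1}]. For example, for (i, j) = (0, 2) we minimise over 9 possible intermediate vertex sequences; the minimum is 14, attained along the walk 0 → 1 → 1 → 2.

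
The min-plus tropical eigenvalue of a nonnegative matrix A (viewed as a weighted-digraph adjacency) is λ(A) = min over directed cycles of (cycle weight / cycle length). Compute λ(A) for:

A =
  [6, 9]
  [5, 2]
λ(A) = 2

Enumerate directed cycles and compute their means (weight / length). Sample:
  cycle 0 → 0: weight = 6, length = 1, mean = 6/1 ≈ 6.000
  cycle 1 → 1: weight = 2, length = 1, mean = 2/1 ≈ 2.000
  cycle 0 → 1 → 0: weight = 14, length = 2, mean = 14/2 ≈ 7.000
  cycle 1 → 0 → 1: weight = 14, length = 2, mean = 14/2 ≈ 7.000
Minimum mean = 2.000, attained e.g. along the cycle 1 → 1 with weight 2 and length 1. So λ(A) = 2/1 = 2.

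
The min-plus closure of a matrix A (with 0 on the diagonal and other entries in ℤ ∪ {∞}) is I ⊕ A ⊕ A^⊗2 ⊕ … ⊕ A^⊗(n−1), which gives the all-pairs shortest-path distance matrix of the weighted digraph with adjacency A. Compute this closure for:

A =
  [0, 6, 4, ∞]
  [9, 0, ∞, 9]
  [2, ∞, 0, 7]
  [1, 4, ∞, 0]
Closure =
  [0, 6, 4, 11]
  [9, 0, 13, 9]
  [2, 8, 0, 7]
  [1, 4, 5, 0]

This is the Floyd-Warshall all-pairs shortest-path computation. For each intermediate vertex k = 0, 1, …, 3, update dist[i][j] ← min(dist[i][j], dist[i][k] + dist[k][j]). The final matrix gives, for each (i, j), the minimum total weight of any directed path from i to j (possibly empty when i = j).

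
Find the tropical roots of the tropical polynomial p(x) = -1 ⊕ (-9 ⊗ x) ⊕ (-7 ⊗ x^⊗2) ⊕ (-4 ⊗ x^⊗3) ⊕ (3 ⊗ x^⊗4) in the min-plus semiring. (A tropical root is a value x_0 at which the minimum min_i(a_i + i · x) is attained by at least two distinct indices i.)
Roots: {-7, -3, -2, 8}

Each tropical root is a break point of the lower envelope of the lines y = a_i + i · x (there are 5 lines, with slopes 0, 1, ..., 4). Only the lines that attain the minimum somewhere contribute to roots; other lines are dominated. Here the surviving (envelope) indices are i = 4, i = 3, i = 2, i = 1, i = 0.
Intersections between consecutive envelope lines give the roots: for adjacent envelope indices i < j the intersection is x = (a_i − a_j) / (j − i). Reading off the sorted break points: {-7, -3, -2, 8}.
Verification: at each break x_0, at least two indices attain the minimum of min_i(a_i + i · x_0).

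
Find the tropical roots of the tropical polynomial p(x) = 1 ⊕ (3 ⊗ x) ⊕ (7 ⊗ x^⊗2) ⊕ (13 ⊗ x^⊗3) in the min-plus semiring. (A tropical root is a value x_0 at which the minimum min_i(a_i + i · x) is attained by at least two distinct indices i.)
Roots: {-6, -4, -2}

Each tropical root is a break point of the lower envelope of the lines y = a_i + i · x (there are 4 lines, with slopes 0, 1, ..., 3). Only the lines that attain the minimum somewhere contribute to roots; other lines are dominated. Here the surviving (envelope) indices are i = 3, i = 2, i = 1, i = 0.
Intersections between consecutive envelope lines give the roots: for adjacent envelope indices i < j the intersection is x = (a_i − a_j) / (j − i). Reading off the sorted break points: {-6, -4, -2}.
Verification: at each break x_0, at least two indices attain the minimum of min_i(a_i + i · x_0).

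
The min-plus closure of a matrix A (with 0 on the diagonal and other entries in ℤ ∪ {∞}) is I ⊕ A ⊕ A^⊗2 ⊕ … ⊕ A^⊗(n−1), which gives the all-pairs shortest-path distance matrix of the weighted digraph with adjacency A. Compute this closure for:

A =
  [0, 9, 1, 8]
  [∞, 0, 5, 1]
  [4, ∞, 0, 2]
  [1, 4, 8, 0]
Closure =
  [0, 7, 1, 3]
  [2, 0, 3, 1]
  [3, 6, 0, 2]
  [1, 4, 2, 0]

This is the Floyd-Warshall all-pairs shortest-path computation. For each intermediate vertex k = 0, 1, …, 3, update dist[i][j] ← min(dist[i][j], dist[i][k] + dist[k][j]). The final matrix gives, for each (i, j), the minimum total weight of any directed path from i to j (possibly empty when i = j).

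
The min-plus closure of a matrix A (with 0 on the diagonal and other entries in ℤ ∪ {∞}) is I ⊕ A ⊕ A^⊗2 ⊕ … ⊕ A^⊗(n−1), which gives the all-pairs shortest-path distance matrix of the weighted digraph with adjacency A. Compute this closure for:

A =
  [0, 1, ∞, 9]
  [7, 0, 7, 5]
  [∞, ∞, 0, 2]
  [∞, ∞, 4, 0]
Closure =
  [0, 1, 8, 6]
  [7, 0, 7, 5]
  [∞, ∞, 0, 2]
  [∞, ∞, 4, 0]

This is the Floyd-Warshall all-pairs shortest-path computation. For each intermediate vertex k = 0, 1, …, 3, update dist[i][j] ← min(dist[i][j], dist[i][k] + dist[k][j]). The final matrix gives, for each (i, j), the minimum total weight of any directed path from i to j (possibly empty when i = j).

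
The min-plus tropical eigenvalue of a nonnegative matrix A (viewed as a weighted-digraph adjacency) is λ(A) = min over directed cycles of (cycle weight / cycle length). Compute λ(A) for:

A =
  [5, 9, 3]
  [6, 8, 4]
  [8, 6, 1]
λ(A) = 1

Enumerate directed cycles and compute their means (weight / length). Sample:
  cycle 0 → 0: weight = 5, length = 1, mean = 5/1 ≈ 5.000
  cycle 1 → 1: weight = 8, length = 1, mean = 8/1 ≈ 8.000
  cycle 2 → 2: weight = 1, length = 1, mean = 1/1 ≈ 1.000
  cycle 0 → 1 → 0: weight = 15, length = 2, mean = 15/2 ≈ 7.500
  cycle 0 → 2 → 0: weight = 11, length = 2, mean = 11/2 ≈ 5.500
  cycle 1 → 0 → 1: weight = 15, length = 2, mean = 15/2 ≈ 7.500
Minimum mean = 1.000, attained e.g. along the cycle 2 → 2 with weight 1 and length 1. So λ(A) = 1/1 = 1.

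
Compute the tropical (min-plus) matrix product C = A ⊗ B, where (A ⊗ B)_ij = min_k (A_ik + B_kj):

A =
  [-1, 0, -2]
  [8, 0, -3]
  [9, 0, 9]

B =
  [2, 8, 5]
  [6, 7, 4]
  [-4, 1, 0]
A ⊗ B =
  [-6, -1, -2]
  [-7, -2, -3]
  [5, 7, 4]

Apply the min-plus product entry-by-entry:
  C[0][0] = min over k of (A[0][0] + B[0][0] = -1 + 2 = 1, A[0][1] + B[1][0] = 0 + 6 = 6, A[0][2] + B[2][0] = -2 + -4 = -6) = -6 (attained at k = 2)
  C[0][1] = min over k of (A[0][0] + B[0][1] = -1 + 8 = 7, A[0][1] + B[1][1] = 0 + 7 = 7, A[0][2] + B[2][1] = -2 + 1 = -1) = -1 (attained at k = 2)
  C[0][2] = min over k of (A[0][0] + B[0][2] = -1 + 5 = 4, A[0][1] + B[1][2] = 0 + 4 = 4, A[0][2] + B[2][2] = -2 + 0 = -2) = -2 (attained at k = 2)
  C[1][0] = min over k of (A[1][0] + B[0][0] = 8 + 2 = 10, A[1][1] + B[1][0] = 0 + 6 = 6, A[1][2] + B[2][0] = -3 + -4 = -7) = -7 (attained at k = 2)
  C[1][1] = min over k of (A[1][0] + B[0][1] = 8 + 8 = 16, A[1][1] + B[1][1] = 0 + 7 = 7, A[1][2] + B[2][1] = -3 + 1 = -2) = -2 (attained at k = 2)
  C[1][2] = min over k of (A[1][0] + B[0][2] = 8 + 5 = 13, A[1][1] + B[1][2] = 0 + 4 = 4, A[1][2] + B[2][2] = -3 + 0 = -3) = -3 (attained at k = 2)
  C[2][0] = min over k of (A[2][0] + B[0][0] = 9 + 2 = 11, A[2][1] + B[1][0] = 0 + 6 = 6, A[2][2] + B[2][0] = 9 + -4 = 5) = 5 (attained at k = 2)
  C[2][1] = min over k of (A[2][0] + B[0][1] = 9 + 8 = 17, A[2][1] + B[1][1] = 0 + 7 = 7, A[2][2] + B[2][1] = 9 + 1 = 10) = 7 (attained at k = 1)
  C[2][2] = min over k of (A[2][0] + B[0][2] = 9 + 5 = 14, A[2][1] + B[1][2] = 0 + 4 = 4, A[2][2] + B[2][2] = 9 + 0 = 9) = 4 (attained at k = 1)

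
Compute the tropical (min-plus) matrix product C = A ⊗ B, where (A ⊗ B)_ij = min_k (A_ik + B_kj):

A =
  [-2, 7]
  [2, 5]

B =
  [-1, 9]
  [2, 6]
A ⊗ B =
  [-3, 7]
  [1, 11]

Apply the min-plus product entry-by-entry:
  C[0][0] = min over k of (A[0][0] + B[0][0] = -2 + -1 = -3, A[0][1] + B[1][0] = 7 + 2 = 9) = -3 (attained at k = 0)
  C[0][1] = min over k of (A[0][0] + B[0][1] = -2 + 9 = 7, A[0][1] + B[1][1] = 7 + 6 = 13) = 7 (attained at k = 0)
  C[1][0] = min over k of (A[1][0] + B[0][0] = 2 + -1 = 1, A[1][1] + B[1][0] = 5 + 2 = 7) = 1 (attained at k = 0)
  C[1][1] = min over k of (A[1][0] + B[0][1] = 2 + 9 = 11, A[1][1] + B[1][1] = 5 + 6 = 11) = 11 (attained at k = 0)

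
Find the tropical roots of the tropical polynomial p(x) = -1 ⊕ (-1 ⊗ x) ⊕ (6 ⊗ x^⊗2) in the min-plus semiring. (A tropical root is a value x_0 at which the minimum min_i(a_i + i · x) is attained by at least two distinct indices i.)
Roots: {-7, 0}

Each tropical root is a break point of the lower envelope of the lines y = a_i + i · x (there are 3 lines, with slopes 0, 1, ..., 2). Only the lines that attain the minimum somewhere contribute to roots; other lines are dominated. Here the surviving (envelope) indices are i = 2, i = 1, i = 0.
Intersections between consecutive envelope lines give the roots: for adjacent envelope indices i < j the intersection is x = (a_i − a_j) / (j − i). Reading off the sorted break points: {-7, 0}.
Verification: at each break x_0, at least two indices attain the minimum of min_i(a_i + i · x_0).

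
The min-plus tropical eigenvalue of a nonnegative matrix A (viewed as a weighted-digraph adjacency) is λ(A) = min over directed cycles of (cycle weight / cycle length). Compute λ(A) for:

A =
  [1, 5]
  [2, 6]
λ(A) = 1

Enumerate directed cycles and compute their means (weight / length). Sample:
  cycle 0 → 0: weight = 1, length = 1, mean = 1/1 ≈ 1.000
  cycle 1 → 1: weight = 6, length = 1, mean = 6/1 ≈ 6.000
  cycle 0 → 1 → 0: weight = 7, length = 2, mean = 7/2 ≈ 3.500
  cycle 1 → 0 → 1: weight = 7, length = 2, mean = 7/2 ≈ 3.500
Minimum mean = 1.000, attained e.g. along the cycle 0 → 0 with weight 1 and length 1. So λ(A) = 1/1 = 1.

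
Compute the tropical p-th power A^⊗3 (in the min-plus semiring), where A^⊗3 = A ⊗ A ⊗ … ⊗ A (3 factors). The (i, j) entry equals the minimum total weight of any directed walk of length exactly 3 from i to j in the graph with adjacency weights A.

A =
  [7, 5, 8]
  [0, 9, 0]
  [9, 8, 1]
A^⊗3 =
  [12, 10, 6]
  [5, 9, 2]
  [9, 10, 3]

Each entry (A^⊗3)_ij equals the minimum over all length-3 walks i = v_0 → v_1 → … → v_3 = j of Σ_t A[v_t][v_{t+1}]. For example, for (i, j) = (0, 2) we minimise over 9 possible intermediate vertex sequences; the minimum is 6, attained along the walk 0 → 1 → 2 → 2.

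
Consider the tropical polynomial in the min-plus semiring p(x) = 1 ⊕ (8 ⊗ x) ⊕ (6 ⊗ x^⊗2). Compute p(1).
p(1) = 1

A tropical monomial a ⊗ x^⊗i evaluates to a + i · x. Evaluating each term at x = 1:
  Term 0 contributes 1 + 0 · 1 = 1
  Term 1 contributes 8 + 1 · 1 = 9
  Term 2 contributes 6 + 2 · 1 = 8
p(1) = ⊕ of these = min[1, 9, 8] = 1.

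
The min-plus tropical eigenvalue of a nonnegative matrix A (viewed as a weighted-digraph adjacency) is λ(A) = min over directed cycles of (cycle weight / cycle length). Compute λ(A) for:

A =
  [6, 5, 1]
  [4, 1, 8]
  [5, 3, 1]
λ(A) = 1

Enumerate directed cycles and compute their means (weight / length). Sample:
  cycle 0 → 0: weight = 6, length = 1, mean = 6/1 ≈ 6.000
  cycle 1 → 1: weight = 1, length = 1, mean = 1/1 ≈ 1.000
  cycle 2 → 2: weight = 1, length = 1, mean = 1/1 ≈ 1.000
  cycle 0 → 1 → 0: weight = 9, length = 2, mean = 9/2 ≈ 4.500
  cycle 0 → 2 → 0: weight = 6, length = 2, mean = 6/2 ≈ 3.000
  cycle 1 → 0 → 1: weight = 9, length = 2, mean = 9/2 ≈ 4.500
Minimum mean = 1.000, attained e.g. along the cycle 1 → 1 with weight 1 and length 1. So λ(A) = 1/1 = 1.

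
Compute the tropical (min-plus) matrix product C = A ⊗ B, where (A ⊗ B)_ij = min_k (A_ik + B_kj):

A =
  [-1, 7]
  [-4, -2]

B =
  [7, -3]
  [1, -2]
A ⊗ B =
  [6, -4]
  [-1, -7]

Apply the min-plus product entry-by-entry:
  C[0][0] = min over k of (A[0][0] + B[0][0] = -1 + 7 = 6, A[0][1] + B[1][0] = 7 + 1 = 8) = 6 (attained at k = 0)
  C[0][1] = min over k of (A[0][0] + B[0][1] = -1 + -3 = -4, A[0][1] + B[1][1] = 7 + -2 = 5) = -4 (attained at k = 0)
  C[1][0] = min over k of (A[1][0] + B[0][0] = -4 + 7 = 3, A[1][1] + B[1][0] = -2 + 1 = -1) = -1 (attained at k = 1)
  C[1][1] = min over k of (A[1][0] + B[0][1] = -4 + -3 = -7, A[1][1] + B[1][1] = -2 + -2 = -4) = -7 (attained at k = 0)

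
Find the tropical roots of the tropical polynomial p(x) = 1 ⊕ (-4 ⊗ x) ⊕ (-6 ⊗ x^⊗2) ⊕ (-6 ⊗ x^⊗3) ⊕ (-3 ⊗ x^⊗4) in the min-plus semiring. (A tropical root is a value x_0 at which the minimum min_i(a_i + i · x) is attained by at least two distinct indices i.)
Roots: {-3, 0, 2, 5}

Each tropical root is a break point of the lower envelope of the lines y = a_i + i · x (there are 5 lines, with slopes 0, 1, ..., 4). Only the lines that attain the minimum somewhere contribute to roots; other lines are dominated. Here the surviving (envelope) indices are i = 4, i = 3, i = 2, i = 1, i = 0.
Intersections between consecutive envelope lines give the roots: for adjacent envelope indices i < j the intersection is x = (a_i − a_j) / (j − i). Reading off the sorted break points: {-3, 0, 2, 5}.
Verification: at each break x_0, at least two indices attain the minimum of min_i(a_i + i · x_0).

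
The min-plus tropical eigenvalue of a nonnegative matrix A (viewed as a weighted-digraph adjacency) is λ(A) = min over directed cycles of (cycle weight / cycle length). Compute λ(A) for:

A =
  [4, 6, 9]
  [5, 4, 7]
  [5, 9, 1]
λ(A) = 1

Enumerate directed cycles and compute their means (weight / length). Sample:
  cycle 0 → 0: weight = 4, length = 1, mean = 4/1 ≈ 4.000
  cycle 1 → 1: weight = 4, length = 1, mean = 4/1 ≈ 4.000
  cycle 2 → 2: weight = 1, length = 1, mean = 1/1 ≈ 1.000
  cycle 0 → 1 → 0: weight = 11, length = 2, mean = 11/2 ≈ 5.500
  cycle 0 → 2 → 0: weight = 14, length = 2, mean = 14/2 ≈ 7.000
  cycle 1 → 0 → 1: weight = 11, length = 2, mean = 11/2 ≈ 5.500
Minimum mean = 1.000, attained e.g. along the cycle 2 → 2 with weight 1 and length 1. So λ(A) = 1/1 = 1.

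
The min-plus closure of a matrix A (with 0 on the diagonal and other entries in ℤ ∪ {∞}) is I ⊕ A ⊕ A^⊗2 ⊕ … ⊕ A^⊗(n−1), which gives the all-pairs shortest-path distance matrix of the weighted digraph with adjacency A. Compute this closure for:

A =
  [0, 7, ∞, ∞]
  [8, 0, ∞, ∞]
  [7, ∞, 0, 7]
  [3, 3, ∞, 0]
Closure =
  [0, 7, ∞, ∞]
  [8, 0, ∞, ∞]
  [7, 10, 0, 7]
  [3, 3, ∞, 0]

This is the Floyd-Warshall all-pairs shortest-path computation. For each intermediate vertex k = 0, 1, …, 3, update dist[i][j] ← min(dist[i][j], dist[i][k] + dist[k][j]). The final matrix gives, for each (i, j), the minimum total weight of any directed path from i to j (possibly empty when i = j).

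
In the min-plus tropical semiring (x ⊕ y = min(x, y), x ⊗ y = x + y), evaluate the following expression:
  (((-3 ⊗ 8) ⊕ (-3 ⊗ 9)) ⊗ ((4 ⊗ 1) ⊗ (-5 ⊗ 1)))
(((-3 ⊗ 8) ⊕ (-3 ⊗ 9)) ⊗ ((4 ⊗ 1) ⊗ (-5 ⊗ 1))) = 6

Expand innermost to outermost. Recall ⊕ takes the minimum of its arguments and ⊗ takes their sum. Working out the expression (((-3 ⊗ 8) ⊕ (-3 ⊗ 9)) ⊗ ((4 ⊗ 1) ⊗ (-5 ⊗ 1))) gives 6.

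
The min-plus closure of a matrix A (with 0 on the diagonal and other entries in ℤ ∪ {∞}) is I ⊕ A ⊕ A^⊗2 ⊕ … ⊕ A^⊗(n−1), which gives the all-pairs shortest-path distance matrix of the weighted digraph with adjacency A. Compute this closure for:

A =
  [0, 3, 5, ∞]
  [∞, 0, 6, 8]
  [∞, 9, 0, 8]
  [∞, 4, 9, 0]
Closure =
  [0, 3, 5, 11]
  [∞, 0, 6, 8]
  [∞, 9, 0, 8]
  [∞, 4, 9, 0]

This is the Floyd-Warshall all-pairs shortest-path computation. For each intermediate vertex k = 0, 1, …, 3, update dist[i][j] ← min(dist[i][j], dist[i][k] + dist[k][j]). The final matrix gives, for each (i, j), the minimum total weight of any directed path from i to j (possibly empty when i = j).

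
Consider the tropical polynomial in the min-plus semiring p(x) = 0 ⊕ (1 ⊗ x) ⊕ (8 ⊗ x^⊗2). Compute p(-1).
p(-1) = 0

A tropical monomial a ⊗ x^⊗i evaluates to a + i · x. Evaluating each term at x = -1:
  Term 0 contributes 0 + 0 · -1 = 0
  Term 1 contributes 1 + 1 · -1 = 0
  Term 2 contributes 8 + 2 · -1 = 6
p(-1) = ⊕ of these = min[0, 0, 6] = 0.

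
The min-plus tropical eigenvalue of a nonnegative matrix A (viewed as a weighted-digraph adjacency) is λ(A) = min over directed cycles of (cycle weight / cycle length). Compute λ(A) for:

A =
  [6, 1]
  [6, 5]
λ(A) = 7/2

Enumerate directed cycles and compute their means (weight / length). Sample:
  cycle 0 → 0: weight = 6, length = 1, mean = 6/1 ≈ 6.000
  cycle 1 → 1: weight = 5, length = 1, mean = 5/1 ≈ 5.000
  cycle 0 → 1 → 0: weight = 7, length = 2, mean = 7/2 ≈ 3.500
  cycle 1 → 0 → 1: weight = 7, length = 2, mean = 7/2 ≈ 3.500
Minimum mean = 3.500, attained e.g. along the cycle 0 → 1 → 0 with weight 7 and length 2. So λ(A) = 7/2 = 7/2.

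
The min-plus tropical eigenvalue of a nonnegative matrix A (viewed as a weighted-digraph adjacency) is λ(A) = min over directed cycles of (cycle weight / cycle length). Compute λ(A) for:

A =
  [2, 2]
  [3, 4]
λ(A) = 2

Enumerate directed cycles and compute their means (weight / length). Sample:
  cycle 0 → 0: weight = 2, length = 1, mean = 2/1 ≈ 2.000
  cycle 1 → 1: weight = 4, length = 1, mean = 4/1 ≈ 4.000
  cycle 0 → 1 → 0: weight = 5, length = 2, mean = 5/2 ≈ 2.500
  cycle 1 → 0 → 1: weight = 5, length = 2, mean = 5/2 ≈ 2.500
Minimum mean = 2.000, attained e.g. along the cycle 0 → 0 with weight 2 and length 1. So λ(A) = 2/1 = 2.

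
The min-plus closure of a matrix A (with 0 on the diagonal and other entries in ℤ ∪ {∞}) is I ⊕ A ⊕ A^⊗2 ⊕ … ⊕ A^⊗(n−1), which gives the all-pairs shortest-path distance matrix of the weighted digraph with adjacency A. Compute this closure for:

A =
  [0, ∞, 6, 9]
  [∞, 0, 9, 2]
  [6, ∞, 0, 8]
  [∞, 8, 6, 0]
Closure =
  [0, 17, 6, 9]
  [14, 0, 8, 2]
  [6, 16, 0, 8]
  [12, 8, 6, 0]

This is the Floyd-Warshall all-pairs shortest-path computation. For each intermediate vertex k = 0, 1, …, 3, update dist[i][j] ← min(dist[i][j], dist[i][k] + dist[k][j]). The final matrix gives, for each (i, j), the minimum total weight of any directed path from i to j (possibly empty when i = j).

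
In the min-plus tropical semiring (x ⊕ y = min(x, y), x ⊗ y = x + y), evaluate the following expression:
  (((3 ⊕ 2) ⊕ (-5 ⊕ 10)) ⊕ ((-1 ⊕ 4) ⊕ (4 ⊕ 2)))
(((3 ⊕ 2) ⊕ (-5 ⊕ 10)) ⊕ ((-1 ⊕ 4) ⊕ (4 ⊕ 2))) = -5

Expand innermost to outermost. Recall ⊕ takes the minimum of its arguments and ⊗ takes their sum. Working out the expression (((3 ⊕ 2) ⊕ (-5 ⊕ 10)) ⊕ ((-1 ⊕ 4) ⊕ (4 ⊕ 2))) gives -5.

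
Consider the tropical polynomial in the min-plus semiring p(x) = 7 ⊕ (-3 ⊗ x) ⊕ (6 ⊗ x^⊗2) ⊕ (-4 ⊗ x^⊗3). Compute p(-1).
p(-1) = -7

A tropical monomial a ⊗ x^⊗i evaluates to a + i · x. Evaluating each term at x = -1:
  Term 0 contributes 7 + 0 · -1 = 7
  Term 1 contributes -3 + 1 · -1 = -4
  Term 2 contributes 6 + 2 · -1 = 4
  Term 3 contributes -4 + 3 · -1 = -7
p(-1) = ⊕ of these = min[7, -4, 4, -7] = -7.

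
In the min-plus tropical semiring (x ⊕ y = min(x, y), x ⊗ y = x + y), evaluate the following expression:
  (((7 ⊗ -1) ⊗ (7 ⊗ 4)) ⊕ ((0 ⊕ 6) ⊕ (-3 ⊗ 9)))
(((7 ⊗ -1) ⊗ (7 ⊗ 4)) ⊕ ((0 ⊕ 6) ⊕ (-3 ⊗ 9))) = 0

Expand innermost to outermost. Recall ⊕ takes the minimum of its arguments and ⊗ takes their sum. Working out the expression (((7 ⊗ -1) ⊗ (7 ⊗ 4)) ⊕ ((0 ⊕ 6) ⊕ (-3 ⊗ 9))) gives 0.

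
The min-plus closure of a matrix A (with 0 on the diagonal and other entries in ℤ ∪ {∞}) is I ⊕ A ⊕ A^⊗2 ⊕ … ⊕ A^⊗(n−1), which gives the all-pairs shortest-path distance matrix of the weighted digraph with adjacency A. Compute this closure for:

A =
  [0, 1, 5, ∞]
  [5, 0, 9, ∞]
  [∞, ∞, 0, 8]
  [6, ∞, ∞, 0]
Closure =
  [0, 1, 5, 13]
  [5, 0, 9, 17]
  [14, 15, 0, 8]
  [6, 7, 11, 0]

This is the Floyd-Warshall all-pairs shortest-path computation. For each intermediate vertex k = 0, 1, …, 3, update dist[i][j] ← min(dist[i][j], dist[i][k] + dist[k][j]). The final matrix gives, for each (i, j), the minimum total weight of any directed path from i to j (possibly empty when i = j).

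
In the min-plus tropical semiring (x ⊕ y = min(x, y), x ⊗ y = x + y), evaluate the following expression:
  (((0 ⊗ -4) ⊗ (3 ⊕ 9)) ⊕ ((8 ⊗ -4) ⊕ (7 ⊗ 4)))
(((0 ⊗ -4) ⊗ (3 ⊕ 9)) ⊕ ((8 ⊗ -4) ⊕ (7 ⊗ 4))) = -1

Expand innermost to outermost. Recall ⊕ takes the minimum of its arguments and ⊗ takes their sum. Working out the expression (((0 ⊗ -4) ⊗ (3 ⊕ 9)) ⊕ ((8 ⊗ -4) ⊕ (7 ⊗ 4))) gives -1.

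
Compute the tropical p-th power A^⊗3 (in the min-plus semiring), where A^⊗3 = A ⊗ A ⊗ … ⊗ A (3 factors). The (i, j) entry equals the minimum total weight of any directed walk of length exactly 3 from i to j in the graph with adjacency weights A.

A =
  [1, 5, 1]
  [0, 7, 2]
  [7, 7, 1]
A^⊗3 =
  [3, 7, 3]
  [2, 6, 2]
  [8, 9, 3]

Each entry (A^⊗3)_ij equals the minimum over all length-3 walks i = v_0 → v_1 → … → v_3 = j of Σ_t A[v_t][v_{t+1}]. For example, for (i, j) = (0, 2) we minimise over 9 possible intermediate vertex sequences; the minimum is 3, attained along the walk 0 → 0 → 0 → 2.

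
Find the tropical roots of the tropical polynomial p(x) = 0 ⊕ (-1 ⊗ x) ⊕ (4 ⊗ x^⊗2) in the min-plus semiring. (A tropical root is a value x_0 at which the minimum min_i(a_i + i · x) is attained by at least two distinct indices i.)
Roots: {-5, 1}

Each tropical root is a break point of the lower envelope of the lines y = a_i + i · x (there are 3 lines, with slopes 0, 1, ..., 2). Only the lines that attain the minimum somewhere contribute to roots; other lines are dominated. Here the surviving (envelope) indices are i = 2, i = 1, i = 0.
Intersections between consecutive envelope lines give the roots: for adjacent envelope indices i < j the intersection is x = (a_i − a_j) / (j − i). Reading off the sorted break points: {-5, 1}.
Verification: at each break x_0, at least two indices attain the minimum of min_i(a_i + i · x_0).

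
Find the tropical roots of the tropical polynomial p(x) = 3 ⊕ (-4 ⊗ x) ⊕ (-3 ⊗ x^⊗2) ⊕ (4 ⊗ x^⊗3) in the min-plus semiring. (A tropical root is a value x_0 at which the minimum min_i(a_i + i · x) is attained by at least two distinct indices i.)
Roots: {-7, -1, 7}

Each tropical root is a break point of the lower envelope of the lines y = a_i + i · x (there are 4 lines, with slopes 0, 1, ..., 3). Only the lines that attain the minimum somewhere contribute to roots; other lines are dominated. Here the surviving (envelope) indices are i = 3, i = 2, i = 1, i = 0.
Intersections between consecutive envelope lines give the roots: for adjacent envelope indices i < j the intersection is x = (a_i − a_j) / (j − i). Reading off the sorted break points: {-7, -1, 7}.
Verification: at each break x_0, at least two indices attain the minimum of min_i(a_i + i · x_0).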